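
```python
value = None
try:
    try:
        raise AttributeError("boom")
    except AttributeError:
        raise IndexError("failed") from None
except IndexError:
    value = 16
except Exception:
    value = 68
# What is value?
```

Step-by-step execution trace:
1. Inner try raises AttributeError; inner `except AttributeError` catches it.
2. `raise IndexError(...) from None` raises IndexError (from None suppresses __context__, but the active exception is still IndexError).
3. Outer `except IndexError` matches → value = 16.
4. `except Exception` is not reached.
Result: 16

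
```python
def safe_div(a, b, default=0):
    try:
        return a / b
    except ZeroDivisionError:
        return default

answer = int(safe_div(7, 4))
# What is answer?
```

Step-by-step execution trace:
1. `safe_div(7, 4)` enters try: `return 7 / 4` → returns 1.75. No exception raised.
2. `except ZeroDivisionError` is skipped.
3. `int(1.75)` → 1 → answer = 1.
Result: 1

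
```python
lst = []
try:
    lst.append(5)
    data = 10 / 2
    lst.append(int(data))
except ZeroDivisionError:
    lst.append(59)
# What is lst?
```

Step-by-step execution trace:
1. try: `lst.append(5)` → lst = [5].
2. `data = 10 / 2` → data = 5.0. No exception raised.
3. `lst.append(int(data))` → lst = [5, 5].
4. `except ZeroDivisionError` is skipped (no exception was raised).
Result: [5, 5]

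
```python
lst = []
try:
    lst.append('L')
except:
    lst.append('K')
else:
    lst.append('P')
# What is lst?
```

Step-by-step execution trace:
1. try: `lst.append('L')` → lst = ['L']. No exception raised.
2. `except` is skipped.
3. `else` runs (try completed without exception): `lst.append('P')` → lst = ['L', 'P'].
Result: ['L', 'P']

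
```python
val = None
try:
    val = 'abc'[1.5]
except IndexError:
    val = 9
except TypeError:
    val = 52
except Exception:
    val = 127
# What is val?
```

Step-by-step execution trace:
1. `val = 'abc'[1.5]` raises TypeError.
2. `except IndexError` does not match TypeError; skipped.
3. `except TypeError` matches → val = 52.
4. Remaining except clauses are skipped.
Result: 52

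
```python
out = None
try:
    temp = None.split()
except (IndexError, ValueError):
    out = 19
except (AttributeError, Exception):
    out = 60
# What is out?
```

Step-by-step execution trace:
1. `temp = None.split()` raises AttributeError.
2. `except (IndexError, ValueError)` does not match AttributeError; skipped.
3. `except (AttributeError, Exception)` matches (AttributeError is in the tuple) → out = 60.
Result: 60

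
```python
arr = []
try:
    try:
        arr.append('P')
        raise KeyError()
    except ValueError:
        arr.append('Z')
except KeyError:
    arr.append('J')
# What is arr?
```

Step-by-step execution trace:
1. Inner try: `arr.append('P')` → arr = ['P'].
2. `raise KeyError()` raises KeyError.
3. Inner `except ValueError` does not match KeyError; exception propagates to outer try.
4. Outer `except KeyError` matches → `arr.append('J')` → arr = ['P', 'J'].
Result: ['P', 'J']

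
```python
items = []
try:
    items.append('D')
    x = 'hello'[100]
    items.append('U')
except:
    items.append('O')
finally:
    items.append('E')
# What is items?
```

Step-by-step execution trace:
1. try: `items.append('D')` → items = ['D'].
2. `x = 'hello'[100]` raises IndexError; `items.append('U')` is not reached.
3. bare `except` matches → `items.append('O')` → items = ['D', 'O'].
4. finally always runs: `items.append('E')` → items = ['D', 'O', 'E'].
Result: ['D', 'O', 'E']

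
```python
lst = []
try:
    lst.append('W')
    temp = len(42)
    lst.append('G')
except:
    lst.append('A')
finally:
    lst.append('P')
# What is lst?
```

Step-by-step execution trace:
1. try: `lst.append('W')` → lst = ['W'].
2. `temp = len(42)` raises TypeError; `lst.append('G')` is not reached.
3. bare `except` matches → `lst.append('A')` → lst = ['W', 'A'].
4. finally always runs: `lst.append('P')` → lst = ['W', 'A', 'P'].
Result: ['W', 'A', 'P']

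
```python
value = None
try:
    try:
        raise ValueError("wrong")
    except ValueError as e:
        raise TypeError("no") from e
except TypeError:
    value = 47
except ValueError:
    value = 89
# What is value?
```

Step-by-step execution trace:
1. Inner try raises ValueError; inner `except ValueError as e` catches it.
2. `raise TypeError(...) from e` raises TypeError (ValueError is attached as __cause__, but only TypeError is active).
3. Outer `except TypeError` matches → value = 47.
4. `except ValueError` is not reached.
Result: 47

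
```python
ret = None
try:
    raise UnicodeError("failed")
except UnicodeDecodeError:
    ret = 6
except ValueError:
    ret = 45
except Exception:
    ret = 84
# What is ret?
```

Step-by-step execution trace:
1. `raise UnicodeError(...)` raises UnicodeError.
2. `except UnicodeDecodeError` does not match (UnicodeError is not a subclass of UnicodeDecodeError); skipped.
3. `except ValueError` matches (UnicodeError is a subclass of ValueError) → ret = 45.
4. `except Exception` is not reached.
Result: 45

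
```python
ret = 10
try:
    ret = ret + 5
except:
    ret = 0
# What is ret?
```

Step-by-step execution trace:
1. ret starts at 10.
2. try: `ret = ret + 5` → ret = 15. No exception raised.
3. `except` is skipped.
Result: 15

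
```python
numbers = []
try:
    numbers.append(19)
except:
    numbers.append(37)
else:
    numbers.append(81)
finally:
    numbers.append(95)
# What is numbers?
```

Step-by-step execution trace:
1. try: `numbers.append(19)` → numbers = [19]. No exception raised.
2. `except` is skipped.
3. `else` runs: `numbers.append(81)` → numbers = [19, 81].
4. `finally` always runs: `numbers.append(95)` → numbers = [19, 81, 95].
Result: [19, 81, 95]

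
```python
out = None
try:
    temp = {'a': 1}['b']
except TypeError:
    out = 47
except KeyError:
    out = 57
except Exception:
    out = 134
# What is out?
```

Step-by-step execution trace:
1. `temp = {'a': 1}['b']` raises KeyError.
2. `except TypeError` does not match KeyError; skipped.
3. `except KeyError` matches → out = 57.
4. Remaining except clauses are skipped.
Result: 57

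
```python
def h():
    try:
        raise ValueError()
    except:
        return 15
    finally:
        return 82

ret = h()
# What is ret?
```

Step-by-step execution trace:
1. `h()` enters try: `raise ValueError()` raises ValueError.
2. bare `except` matches → `return 15` sets pending return value 15.
3. Before returning, `finally: return 82` runs and overrides the pending return.
4. h() returns 82 → ret = 82.
Result: 82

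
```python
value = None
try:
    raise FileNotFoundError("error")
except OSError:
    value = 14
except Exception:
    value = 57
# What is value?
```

Step-by-step execution trace:
1. `raise FileNotFoundError(...)` raises FileNotFoundError.
2. `except OSError` matches (FileNotFoundError is a subclass of OSError) → value = 14.
3. `except Exception` is not reached.
Result: 14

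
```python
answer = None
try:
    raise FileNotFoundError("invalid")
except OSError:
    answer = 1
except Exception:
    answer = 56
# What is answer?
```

Step-by-step execution trace:
1. `raise FileNotFoundError(...)` raises FileNotFoundError.
2. `except OSError` matches (FileNotFoundError is a subclass of OSError) → answer = 1.
3. `except Exception` is not reached.
Result: 1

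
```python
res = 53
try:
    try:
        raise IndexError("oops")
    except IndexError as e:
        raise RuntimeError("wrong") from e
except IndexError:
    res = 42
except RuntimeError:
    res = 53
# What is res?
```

Step-by-step execution trace:
1. Inner try raises IndexError; inner `except IndexError as e` catches it.
2. `raise RuntimeError(...) from e` raises RuntimeError (IndexError is attached as __cause__, but only RuntimeError is active).
3. Outer `except IndexError` does not match RuntimeError; skipped.
4. Outer `except RuntimeError` matches → res = 53.
Result: 53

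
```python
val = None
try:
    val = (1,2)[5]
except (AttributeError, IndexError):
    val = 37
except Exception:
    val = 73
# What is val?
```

Step-by-step execution trace:
1. `val = (1,2)[5]` raises IndexError.
2. `except (AttributeError, IndexError)` matches (IndexError is in the tuple) → val = 37.
3. `except Exception` is not reached.
Result: 37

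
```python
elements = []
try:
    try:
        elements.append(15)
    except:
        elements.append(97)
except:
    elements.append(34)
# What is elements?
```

Step-by-step execution trace:
1. Inner try: `elements.append(15)` → elements = [15]. No exception raised.
2. Inner `except` is skipped.
3. Inner try completes normally; outer `except` is skipped.
Result: [15]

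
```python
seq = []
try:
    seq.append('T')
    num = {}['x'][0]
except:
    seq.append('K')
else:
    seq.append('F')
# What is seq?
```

Step-by-step execution trace:
1. try: `seq.append('T')` → seq = ['T'].
2. `num = {}['x'][0]` raises KeyError.
3. bare `except` matches → `seq.append('K')` → seq = ['T', 'K'].
4. `else` is skipped (an exception was raised).
Result: ['T', 'K']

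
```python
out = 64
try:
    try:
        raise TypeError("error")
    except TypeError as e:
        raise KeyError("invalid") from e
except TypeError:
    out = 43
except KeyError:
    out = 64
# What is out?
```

Step-by-step execution trace:
1. Inner try raises TypeError; inner `except TypeError as e` catches it.
2. `raise KeyError(...) from e` raises KeyError (TypeError is attached as __cause__, but only KeyError is active).
3. Outer `except TypeError` does not match KeyError; skipped.
4. Outer `except KeyError` matches → out = 64.
Result: 64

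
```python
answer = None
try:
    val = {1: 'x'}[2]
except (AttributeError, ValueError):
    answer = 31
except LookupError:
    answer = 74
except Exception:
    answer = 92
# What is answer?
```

Step-by-step execution trace:
1. `val = {1: 'x'}[2]` raises KeyError.
2. `except (AttributeError, ValueError)` does not match KeyError; skipped.
3. `except LookupError` matches (KeyError is a subclass of LookupError) → answer = 74.
4. `except Exception` is not reached.
Result: 74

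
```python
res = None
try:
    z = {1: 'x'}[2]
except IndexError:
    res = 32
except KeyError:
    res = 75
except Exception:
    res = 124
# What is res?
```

Step-by-step execution trace:
1. `z = {1: 'x'}[2]` raises KeyError.
2. `except IndexError` does not match KeyError; skipped.
3. `except KeyError` matches → res = 75.
4. Remaining except clauses are skipped.
Result: 75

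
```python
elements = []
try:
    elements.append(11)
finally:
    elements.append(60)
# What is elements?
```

Step-by-step execution trace:
1. try: `elements.append(11)` → elements = [11].
2. The try body completes without raising.
3. finally always runs: `elements.append(60)` → elements = [11, 60].
Result: [11, 60]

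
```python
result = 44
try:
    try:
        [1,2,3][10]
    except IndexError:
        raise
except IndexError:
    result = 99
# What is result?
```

Step-by-step execution trace:
1. Inner try: `[1,2,3][10]` raises IndexError.
2. Inner `except IndexError` matches; bare `raise` re-raises the same IndexError.
3. Outer `except IndexError` matches → result = 99.
Result: 99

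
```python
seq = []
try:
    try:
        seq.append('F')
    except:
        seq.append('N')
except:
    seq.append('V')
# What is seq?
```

Step-by-step execution trace:
1. Inner try: `seq.append('F')` → seq = ['F']. No exception raised.
2. Inner `except` is skipped.
3. Inner try completes normally; outer `except` is skipped.
Result: ['F']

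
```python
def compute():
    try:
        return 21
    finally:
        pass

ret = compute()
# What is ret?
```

Step-by-step execution trace:
1. `compute()` enters try: `return 21` sets pending return value 21.
2. Before returning, `finally: pass` runs (no effect).
3. compute() returns 21 → ret = 21.
Result: 21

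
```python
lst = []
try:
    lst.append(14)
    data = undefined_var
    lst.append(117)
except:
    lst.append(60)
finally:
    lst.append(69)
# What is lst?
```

Step-by-step execution trace:
1. try: `lst.append(14)` → lst = [14].
2. `data = undefined_var` raises NameError; `lst.append(117)` is not reached.
3. bare `except` matches → `lst.append(60)` → lst = [14, 60].
4. finally always runs: `lst.append(69)` → lst = [14, 60, 69].
Result: [14, 60, 69]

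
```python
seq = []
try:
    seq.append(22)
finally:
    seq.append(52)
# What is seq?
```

Step-by-step execution trace:
1. try: `seq.append(22)` → seq = [22].
2. The try body completes without raising.
3. finally always runs: `seq.append(52)` → seq = [22, 52].
Result: [22, 52]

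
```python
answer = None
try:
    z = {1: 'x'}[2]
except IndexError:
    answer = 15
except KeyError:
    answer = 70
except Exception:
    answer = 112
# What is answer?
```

Step-by-step execution trace:
1. `z = {1: 'x'}[2]` raises KeyError.
2. `except IndexError` does not match KeyError; skipped.
3. `except KeyError` matches → answer = 70.
4. Remaining except clauses are skipped.
Result: 70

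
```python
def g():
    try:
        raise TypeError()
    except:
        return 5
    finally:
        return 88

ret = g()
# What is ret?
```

Step-by-step execution trace:
1. `g()` enters try: `raise TypeError()` raises TypeError.
2. bare `except` matches → `return 5` sets pending return value 5.
3. Before returning, `finally: return 88` runs and overrides the pending return.
4. g() returns 88 → ret = 88.
Result: 88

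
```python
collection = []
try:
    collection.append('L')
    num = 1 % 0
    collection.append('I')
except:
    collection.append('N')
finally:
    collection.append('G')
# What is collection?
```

Step-by-step execution trace:
1. try: `collection.append('L')` → collection = ['L'].
2. `num = 1 % 0` raises ZeroDivisionError; `collection.append('I')` is not reached.
3. bare `except` matches → `collection.append('N')` → collection = ['L', 'N'].
4. finally always runs: `collection.append('G')` → collection = ['L', 'N', 'G'].
Result: ['L', 'N', 'G']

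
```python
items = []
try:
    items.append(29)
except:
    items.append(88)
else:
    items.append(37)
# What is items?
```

Step-by-step execution trace:
1. try: `items.append(29)` → items = [29]. No exception raised.
2. `except` is skipped.
3. `else` runs (try completed without exception): `items.append(37)` → items = [29, 37].
Result: [29, 37]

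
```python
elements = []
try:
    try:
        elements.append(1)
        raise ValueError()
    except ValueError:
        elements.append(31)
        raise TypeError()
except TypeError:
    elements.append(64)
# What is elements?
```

Step-by-step execution trace:
1. Inner try: `elements.append(1)` → elements = [1].
2. `raise ValueError()` raises ValueError.
3. Inner `except ValueError` matches → `elements.append(31)` → elements = [1, 31].
4. `raise TypeError()` raises TypeError; propagates to outer try.
5. Outer `except TypeError` matches → `elements.append(64)` → elements = [1, 31, 64].
Result: [1, 31, 64]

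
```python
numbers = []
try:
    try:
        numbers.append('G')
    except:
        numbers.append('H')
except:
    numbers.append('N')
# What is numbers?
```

Step-by-step execution trace:
1. Inner try: `numbers.append('G')` → numbers = ['G']. No exception raised.
2. Inner `except` is skipped.
3. Inner try completes normally; outer `except` is skipped.
Result: ['G']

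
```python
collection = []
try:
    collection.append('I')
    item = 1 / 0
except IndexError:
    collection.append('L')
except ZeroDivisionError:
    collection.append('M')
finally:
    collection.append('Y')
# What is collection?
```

Step-by-step execution trace:
1. try: `collection.append('I')` → collection = ['I'].
2. `item = 1 / 0` raises ZeroDivisionError.
3. `except IndexError` does not match ZeroDivisionError; skipped.
4. `except ZeroDivisionError` matches → `collection.append('M')` → collection = ['I', 'M'].
5. finally always runs: `collection.append('Y')` → collection = ['I', 'M', 'Y'].
Result: ['I', 'M', 'Y']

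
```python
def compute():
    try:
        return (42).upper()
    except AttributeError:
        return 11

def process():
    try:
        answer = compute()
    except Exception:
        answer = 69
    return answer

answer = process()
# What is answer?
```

Step-by-step execution trace:
1. `process()` calls `compute()`.
2. In compute: `(42).upper()` raises AttributeError; `except AttributeError` catches it → returns 11.
3. In process: `answer = compute()` → answer = 11. No exception reaches process.
4. `except Exception` is skipped; process returns 11.
5. answer = 11.
Result: 11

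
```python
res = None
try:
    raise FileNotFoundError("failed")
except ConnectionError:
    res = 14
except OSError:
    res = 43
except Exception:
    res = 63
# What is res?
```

Step-by-step execution trace:
1. `raise FileNotFoundError(...)` raises FileNotFoundError.
2. `except ConnectionError` does not match (FileNotFoundError is not a subclass of ConnectionError); skipped.
3. `except OSError` matches (FileNotFoundError is a subclass of OSError) → res = 43.
4. `except Exception` is not reached.
Result: 43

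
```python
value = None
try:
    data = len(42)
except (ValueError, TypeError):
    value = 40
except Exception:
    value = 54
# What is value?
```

Step-by-step execution trace:
1. `data = len(42)` raises TypeError.
2. `except (ValueError, TypeError)` matches (TypeError is in the tuple) → value = 40.
3. `except Exception` is not reached.
Result: 40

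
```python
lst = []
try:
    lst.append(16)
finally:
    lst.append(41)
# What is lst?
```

Step-by-step execution trace:
1. try: `lst.append(16)` → lst = [16].
2. The try body completes without raising.
3. finally always runs: `lst.append(41)` → lst = [16, 41].
Result: [16, 41]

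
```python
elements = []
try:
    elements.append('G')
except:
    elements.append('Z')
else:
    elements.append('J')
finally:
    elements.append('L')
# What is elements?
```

Step-by-step execution trace:
1. try: `elements.append('G')` → elements = ['G']. No exception raised.
2. `except` is skipped.
3. `else` runs: `elements.append('J')` → elements = ['G', 'J'].
4. `finally` always runs: `elements.append('L')` → elements = ['G', 'J', 'L'].
Result: ['G', 'J', 'L']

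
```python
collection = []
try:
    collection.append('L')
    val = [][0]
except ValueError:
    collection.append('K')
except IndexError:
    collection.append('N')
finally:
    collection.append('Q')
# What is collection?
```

Step-by-step execution trace:
1. try: `collection.append('L')` → collection = ['L'].
2. `val = [][0]` raises IndexError.
3. `except ValueError` does not match IndexError; skipped.
4. `except IndexError` matches → `collection.append('N')` → collection = ['L', 'N'].
5. finally always runs: `collection.append('Q')` → collection = ['L', 'N', 'Q'].
Result: ['L', 'N', 'Q']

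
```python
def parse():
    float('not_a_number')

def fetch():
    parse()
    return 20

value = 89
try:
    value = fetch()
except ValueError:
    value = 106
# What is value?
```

Step-by-step execution trace:
1. value starts at 89.
2. try: `fetch()` calls `parse()`.
3. `parse()` evaluates `float('not_a_number')`, which raises ValueError; it propagates through fetch (uncaught).
4. `return 20` in fetch is not reached; the assignment to value does not complete.
5. `except ValueError` matches → value = 106.
Result: 106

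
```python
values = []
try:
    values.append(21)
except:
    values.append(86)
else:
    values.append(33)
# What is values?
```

Step-by-step execution trace:
1. try: `values.append(21)` → values = [21]. No exception raised.
2. `except` is skipped.
3. `else` runs (try completed without exception): `values.append(33)` → values = [21, 33].
Result: [21, 33]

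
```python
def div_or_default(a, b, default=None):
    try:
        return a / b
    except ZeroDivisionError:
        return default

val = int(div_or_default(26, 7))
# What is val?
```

Step-by-step execution trace:
1. `div_or_default(26, 7)` enters try: `return 26 / 7` → returns 3.7142857142857144. No exception raised.
2. `except ZeroDivisionError` is skipped.
3. `int(3.7142857142857144)` → 3 → val = 3.
Result: 3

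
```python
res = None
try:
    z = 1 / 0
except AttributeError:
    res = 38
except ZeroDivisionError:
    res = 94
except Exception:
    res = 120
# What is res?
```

Step-by-step execution trace:
1. `z = 1 / 0` raises ZeroDivisionError.
2. `except AttributeError` does not match ZeroDivisionError; skipped.
3. `except ZeroDivisionError` matches → res = 94.
4. Remaining except clauses are skipped.
Result: 94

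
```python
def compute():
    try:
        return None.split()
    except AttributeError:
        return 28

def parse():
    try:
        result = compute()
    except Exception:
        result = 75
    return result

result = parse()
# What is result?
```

Step-by-step execution trace:
1. `parse()` calls `compute()`.
2. In compute: `None.split()` raises AttributeError; `except AttributeError` catches it → returns 28.
3. In parse: `result = compute()` → result = 28. No exception reaches parse.
4. `except Exception` is skipped; parse returns 28.
5. result = 28.
Result: 28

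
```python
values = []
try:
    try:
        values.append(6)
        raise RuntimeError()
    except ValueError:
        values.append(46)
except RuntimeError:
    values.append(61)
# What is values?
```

Step-by-step execution trace:
1. Inner try: `values.append(6)` → values = [6].
2. `raise RuntimeError()` raises RuntimeError.
3. Inner `except ValueError` does not match RuntimeError; exception propagates to outer try.
4. Outer `except RuntimeError` matches → `values.append(61)` → values = [6, 61].
Result: [6, 61]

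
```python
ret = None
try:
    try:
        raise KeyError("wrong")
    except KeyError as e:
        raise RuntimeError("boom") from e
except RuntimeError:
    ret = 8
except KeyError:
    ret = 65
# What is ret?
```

Step-by-step execution trace:
1. Inner try raises KeyError; inner `except KeyError as e` catches it.
2. `raise RuntimeError(...) from e` raises RuntimeError (KeyError is attached as __cause__, but only RuntimeError is active).
3. Outer `except RuntimeError` matches → ret = 8.
4. `except KeyError` is not reached.
Result: 8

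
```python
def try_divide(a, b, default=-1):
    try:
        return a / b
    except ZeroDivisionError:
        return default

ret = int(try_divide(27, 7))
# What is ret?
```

Step-by-step execution trace:
1. `try_divide(27, 7)` enters try: `return 27 / 7` → returns 3.857142857142857. No exception raised.
2. `except ZeroDivisionError` is skipped.
3. `int(3.857142857142857)` → 3 → ret = 3.
Result: 3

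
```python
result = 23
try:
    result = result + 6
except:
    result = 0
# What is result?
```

Step-by-step execution trace:
1. result starts at 23.
2. try: `result = result + 6` → result = 29. No exception raised.
3. `except` is skipped.
Result: 29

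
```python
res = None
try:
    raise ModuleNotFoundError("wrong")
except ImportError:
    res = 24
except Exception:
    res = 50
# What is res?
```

Step-by-step execution trace:
1. `raise ModuleNotFoundError(...)` raises ModuleNotFoundError.
2. `except ImportError` matches (ModuleNotFoundError is a subclass of ImportError) → res = 24.
3. `except Exception` is not reached.
Result: 24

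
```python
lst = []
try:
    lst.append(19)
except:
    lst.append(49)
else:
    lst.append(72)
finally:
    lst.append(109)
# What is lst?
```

Step-by-step execution trace:
1. try: `lst.append(19)` → lst = [19]. No exception raised.
2. `except` is skipped.
3. `else` runs: `lst.append(72)` → lst = [19, 72].
4. `finally` always runs: `lst.append(109)` → lst = [19, 72, 109].
Result: [19, 72, 109]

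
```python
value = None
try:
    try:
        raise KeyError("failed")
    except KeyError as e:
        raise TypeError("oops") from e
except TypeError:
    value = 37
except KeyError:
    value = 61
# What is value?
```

Step-by-step execution trace:
1. Inner try raises KeyError; inner `except KeyError as e` catches it.
2. `raise TypeError(...) from e` raises TypeError (KeyError is attached as __cause__, but only TypeError is active).
3. Outer `except TypeError` matches → value = 37.
4. `except KeyError` is not reached.
Result: 37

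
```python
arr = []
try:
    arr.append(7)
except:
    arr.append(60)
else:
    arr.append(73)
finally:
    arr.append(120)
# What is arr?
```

Step-by-step execution trace:
1. try: `arr.append(7)` → arr = [7]. No exception raised.
2. `except` is skipped.
3. `else` runs: `arr.append(73)` → arr = [7, 73].
4. `finally` always runs: `arr.append(120)` → arr = [7, 73, 120].
Result: [7, 73, 120]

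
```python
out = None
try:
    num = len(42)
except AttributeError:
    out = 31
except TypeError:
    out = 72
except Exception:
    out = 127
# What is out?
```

Step-by-step execution trace:
1. `num = len(42)` raises TypeError.
2. `except AttributeError` does not match TypeError; skipped.
3. `except TypeError` matches → out = 72.
4. Remaining except clauses are skipped.
Result: 72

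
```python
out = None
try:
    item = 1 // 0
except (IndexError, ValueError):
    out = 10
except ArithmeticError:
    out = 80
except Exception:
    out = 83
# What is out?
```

Step-by-step execution trace:
1. `item = 1 // 0` raises ZeroDivisionError.
2. `except (IndexError, ValueError)` does not match ZeroDivisionError; skipped.
3. `except ArithmeticError` matches (ZeroDivisionError is a subclass of ArithmeticError) → out = 80.
4. `except Exception` is not reached.
Result: 80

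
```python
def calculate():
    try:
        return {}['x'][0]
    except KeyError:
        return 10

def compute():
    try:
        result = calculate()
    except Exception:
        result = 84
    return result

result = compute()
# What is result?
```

Step-by-step execution trace:
1. `compute()` calls `calculate()`.
2. In calculate: `{}['x'][0]` raises KeyError; `except KeyError` catches it → returns 10.
3. In compute: `result = calculate()` → result = 10. No exception reaches compute.
4. `except Exception` is skipped; compute returns 10.
5. result = 10.
Result: 10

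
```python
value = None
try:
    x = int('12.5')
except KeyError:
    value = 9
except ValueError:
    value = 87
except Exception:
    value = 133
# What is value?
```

Step-by-step execution trace:
1. `x = int('12.5')` raises ValueError.
2. `except KeyError` does not match ValueError; skipped.
3. `except ValueError` matches → value = 87.
4. Remaining except clauses are skipped.
Result: 87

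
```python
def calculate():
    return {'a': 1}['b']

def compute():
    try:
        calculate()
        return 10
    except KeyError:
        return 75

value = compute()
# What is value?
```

Step-by-step execution trace:
1. `compute()` calls `calculate()`.
2. `calculate()` evaluates `{'a': 1}['b']`, which raises KeyError; it propagates to the caller.
3. `return 10` is not reached.
4. `except KeyError` in compute matches → returns 75.
5. value = 75.
Result: 75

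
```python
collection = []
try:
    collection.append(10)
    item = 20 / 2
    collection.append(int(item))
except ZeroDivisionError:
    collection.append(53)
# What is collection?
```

Step-by-step execution trace:
1. try: `collection.append(10)` → collection = [10].
2. `item = 20 / 2` → item = 10.0. No exception raised.
3. `collection.append(int(item))` → collection = [10, 10].
4. `except ZeroDivisionError` is skipped (no exception was raised).
Result: [10, 10]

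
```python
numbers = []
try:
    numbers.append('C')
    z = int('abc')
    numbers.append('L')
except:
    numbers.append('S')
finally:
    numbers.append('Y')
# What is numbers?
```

Step-by-step execution trace:
1. try: `numbers.append('C')` → numbers = ['C'].
2. `z = int('abc')` raises ValueError; `numbers.append('L')` is not reached.
3. bare `except` matches → `numbers.append('S')` → numbers = ['C', 'S'].
4. finally always runs: `numbers.append('Y')` → numbers = ['C', 'S', 'Y'].
Result: ['C', 'S', 'Y']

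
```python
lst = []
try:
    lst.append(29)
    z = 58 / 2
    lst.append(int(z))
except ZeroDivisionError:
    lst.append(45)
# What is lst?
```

Step-by-step execution trace:
1. try: `lst.append(29)` → lst = [29].
2. `z = 58 / 2` → z = 29.0. No exception raised.
3. `lst.append(int(z))` → lst = [29, 29].
4. `except ZeroDivisionError` is skipped (no exception was raised).
Result: [29, 29]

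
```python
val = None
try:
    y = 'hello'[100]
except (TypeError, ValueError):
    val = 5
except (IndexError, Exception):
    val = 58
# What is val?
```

Step-by-step execution trace:
1. `y = 'hello'[100]` raises IndexError.
2. `except (TypeError, ValueError)` does not match IndexError; skipped.
3. `except (IndexError, Exception)` matches (IndexError is in the tuple) → val = 58.
Result: 58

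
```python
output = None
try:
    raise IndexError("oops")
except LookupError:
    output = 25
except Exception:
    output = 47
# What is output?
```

Step-by-step execution trace:
1. `raise IndexError(...)` raises IndexError.
2. `except LookupError` matches (IndexError is a subclass of LookupError) → output = 25.
3. `except Exception` is not reached.
Result: 25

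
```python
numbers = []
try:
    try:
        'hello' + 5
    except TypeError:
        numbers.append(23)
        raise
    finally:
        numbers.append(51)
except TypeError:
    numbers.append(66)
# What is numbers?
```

Step-by-step execution trace:
1. Inner try: `'hello' + 5` raises TypeError.
2. Inner `except TypeError` matches → `numbers.append(23)` → numbers = [23].
3. bare `raise` re-raises TypeError.
4. Inner `finally` runs during unwinding: `numbers.append(51)` → numbers = [23, 51].
5. Outer `except TypeError` matches → `numbers.append(66)` → numbers = [23, 51, 66].
Result: [23, 51, 66]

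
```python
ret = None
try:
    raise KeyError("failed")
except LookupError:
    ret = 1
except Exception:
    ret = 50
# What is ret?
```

Step-by-step execution trace:
1. `raise KeyError(...)` raises KeyError.
2. `except LookupError` matches (KeyError is a subclass of LookupError) → ret = 1.
3. `except Exception` is not reached.
Result: 1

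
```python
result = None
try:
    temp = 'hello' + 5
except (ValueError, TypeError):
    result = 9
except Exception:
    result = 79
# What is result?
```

Step-by-step execution trace:
1. `temp = 'hello' + 5` raises TypeError.
2. `except (ValueError, TypeError)` matches (TypeError is in the tuple) → result = 9.
3. `except Exception` is not reached.
Result: 9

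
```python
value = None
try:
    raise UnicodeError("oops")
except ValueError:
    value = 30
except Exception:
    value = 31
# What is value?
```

Step-by-step execution trace:
1. `raise UnicodeError(...)` raises UnicodeError.
2. `except ValueError` matches (UnicodeError is a subclass of ValueError) → value = 30.
3. `except Exception` is not reached.
Result: 30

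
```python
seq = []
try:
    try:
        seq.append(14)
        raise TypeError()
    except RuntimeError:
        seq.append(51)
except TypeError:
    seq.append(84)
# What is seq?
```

Step-by-step execution trace:
1. Inner try: `seq.append(14)` → seq = [14].
2. `raise TypeError()` raises TypeError.
3. Inner `except RuntimeError` does not match TypeError; exception propagates to outer try.
4. Outer `except TypeError` matches → `seq.append(84)` → seq = [14, 84].
Result: [14, 84]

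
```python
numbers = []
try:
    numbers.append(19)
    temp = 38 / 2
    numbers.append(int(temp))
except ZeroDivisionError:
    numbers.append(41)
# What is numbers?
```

Step-by-step execution trace:
1. try: `numbers.append(19)` → numbers = [19].
2. `temp = 38 / 2` → temp = 19.0. No exception raised.
3. `numbers.append(int(temp))` → numbers = [19, 19].
4. `except ZeroDivisionError` is skipped (no exception was raised).
Result: [19, 19]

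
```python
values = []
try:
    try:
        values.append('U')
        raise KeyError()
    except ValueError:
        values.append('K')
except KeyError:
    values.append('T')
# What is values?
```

Step-by-step execution trace:
1. Inner try: `values.append('U')` → values = ['U'].
2. `raise KeyError()` raises KeyError.
3. Inner `except ValueError` does not match KeyError; exception propagates to outer try.
4. Outer `except KeyError` matches → `values.append('T')` → values = ['U', 'T'].
Result: ['U', 'T']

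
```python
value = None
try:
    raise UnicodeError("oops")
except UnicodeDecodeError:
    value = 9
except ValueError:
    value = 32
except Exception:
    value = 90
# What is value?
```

Step-by-step execution trace:
1. `raise UnicodeError(...)` raises UnicodeError.
2. `except UnicodeDecodeError` does not match (UnicodeError is not a subclass of UnicodeDecodeError); skipped.
3. `except ValueError` matches (UnicodeError is a subclass of ValueError) → value = 32.
4. `except Exception` is not reached.
Result: 32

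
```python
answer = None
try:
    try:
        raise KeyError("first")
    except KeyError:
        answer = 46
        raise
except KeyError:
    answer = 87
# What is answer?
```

Step-by-step execution trace:
1. Inner try: `raise KeyError("first")` raises KeyError.
2. Inner `except KeyError` matches → answer = 46.
3. bare `raise` re-raises the same KeyError.
4. Outer `except KeyError` matches → answer = 87.
Result: 87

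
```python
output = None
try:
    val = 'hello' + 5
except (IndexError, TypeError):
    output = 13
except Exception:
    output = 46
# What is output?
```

Step-by-step execution trace:
1. `val = 'hello' + 5` raises TypeError.
2. `except (IndexError, TypeError)` matches (TypeError is in the tuple) → output = 13.
3. `except Exception` is not reached.
Result: 13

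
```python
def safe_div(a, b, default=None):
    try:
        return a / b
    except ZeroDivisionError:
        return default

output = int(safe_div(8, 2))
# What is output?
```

Step-by-step execution trace:
1. `safe_div(8, 2)` enters try: `return 8 / 2` → returns 4.0. No exception raised.
2. `except ZeroDivisionError` is skipped.
3. `int(4.0)` → 4 → output = 4.
Result: 4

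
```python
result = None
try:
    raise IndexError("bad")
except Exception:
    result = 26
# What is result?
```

Step-by-step execution trace:
1. `raise IndexError(...)` raises IndexError.
2. `except Exception` matches (IndexError is a subclass of Exception) → result = 26.
Result: 26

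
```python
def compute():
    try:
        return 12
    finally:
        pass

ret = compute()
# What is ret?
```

Step-by-step execution trace:
1. `compute()` enters try: `return 12` sets pending return value 12.
2. Before returning, `finally: pass` runs (no effect).
3. compute() returns 12 → ret = 12.
Result: 12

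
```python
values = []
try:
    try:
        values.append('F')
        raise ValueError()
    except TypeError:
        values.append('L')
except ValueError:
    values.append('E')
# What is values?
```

Step-by-step execution trace:
1. Inner try: `values.append('F')` → values = ['F'].
2. `raise ValueError()` raises ValueError.
3. Inner `except TypeError` does not match ValueError; exception propagates to outer try.
4. Outer `except ValueError` matches → `values.append('E')` → values = ['F', 'E'].
Result: ['F', 'E']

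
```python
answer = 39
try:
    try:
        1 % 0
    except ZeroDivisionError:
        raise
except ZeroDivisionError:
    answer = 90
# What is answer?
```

Step-by-step execution trace:
1. Inner try: `1 % 0` raises ZeroDivisionError.
2. Inner `except ZeroDivisionError` matches; bare `raise` re-raises the same ZeroDivisionError.
3. Outer `except ZeroDivisionError` matches → answer = 90.
Result: 90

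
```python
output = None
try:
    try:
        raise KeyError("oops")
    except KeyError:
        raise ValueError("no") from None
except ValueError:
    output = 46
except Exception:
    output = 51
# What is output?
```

Step-by-step execution trace:
1. Inner try raises KeyError; inner `except KeyError` catches it.
2. `raise ValueError(...) from None` raises ValueError (from None suppresses __context__, but the active exception is still ValueError).
3. Outer `except ValueError` matches → output = 46.
4. `except Exception` is not reached.
Result: 46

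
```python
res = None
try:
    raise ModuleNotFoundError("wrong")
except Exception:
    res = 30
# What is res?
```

Step-by-step execution trace:
1. `raise ModuleNotFoundError(...)` raises ModuleNotFoundError.
2. `except Exception` matches (ModuleNotFoundError is a subclass of Exception) → res = 30.
Result: 30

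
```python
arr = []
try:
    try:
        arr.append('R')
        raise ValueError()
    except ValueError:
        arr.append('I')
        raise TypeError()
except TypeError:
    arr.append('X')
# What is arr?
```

Step-by-step execution trace:
1. Inner try: `arr.append('R')` → arr = ['R'].
2. `raise ValueError()` raises ValueError.
3. Inner `except ValueError` matches → `arr.append('I')` → arr = ['R', 'I'].
4. `raise TypeError()` raises TypeError; propagates to outer try.
5. Outer `except TypeError` matches → `arr.append('X')` → arr = ['R', 'I', 'X'].
Result: ['R', 'I', 'X']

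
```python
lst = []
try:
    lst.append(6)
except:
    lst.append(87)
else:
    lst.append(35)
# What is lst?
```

Step-by-step execution trace:
1. try: `lst.append(6)` → lst = [6]. No exception raised.
2. `except` is skipped.
3. `else` runs (try completed without exception): `lst.append(35)` → lst = [6, 35].
Result: [6, 35]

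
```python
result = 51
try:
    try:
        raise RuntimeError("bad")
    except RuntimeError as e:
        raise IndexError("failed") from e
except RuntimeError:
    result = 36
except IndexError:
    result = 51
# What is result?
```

Step-by-step execution trace:
1. Inner try raises RuntimeError; inner `except RuntimeError as e` catches it.
2. `raise IndexError(...) from e` raises IndexError (RuntimeError is attached as __cause__, but only IndexError is active).
3. Outer `except RuntimeError` does not match IndexError; skipped.
4. Outer `except IndexError` matches → result = 51.
Result: 51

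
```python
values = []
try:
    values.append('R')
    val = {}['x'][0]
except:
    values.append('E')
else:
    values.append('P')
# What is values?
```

Step-by-step execution trace:
1. try: `values.append('R')` → values = ['R'].
2. `val = {}['x'][0]` raises KeyError.
3. bare `except` matches → `values.append('E')` → values = ['R', 'E'].
4. `else` is skipped (an exception was raised).
Result: ['R', 'E']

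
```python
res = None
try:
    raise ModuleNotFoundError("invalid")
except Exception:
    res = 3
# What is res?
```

Step-by-step execution trace:
1. `raise ModuleNotFoundError(...)` raises ModuleNotFoundError.
2. `except Exception` matches (ModuleNotFoundError is a subclass of Exception) → res = 3.
Result: 3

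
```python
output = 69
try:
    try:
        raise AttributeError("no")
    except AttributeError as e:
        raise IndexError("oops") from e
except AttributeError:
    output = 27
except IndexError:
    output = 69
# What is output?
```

Step-by-step execution trace:
1. Inner try raises AttributeError; inner `except AttributeError as e` catches it.
2. `raise IndexError(...) from e` raises IndexError (AttributeError is attached as __cause__, but only IndexError is active).
3. Outer `except AttributeError` does not match IndexError; skipped.
4. Outer `except IndexError` matches → output = 69.
Result: 69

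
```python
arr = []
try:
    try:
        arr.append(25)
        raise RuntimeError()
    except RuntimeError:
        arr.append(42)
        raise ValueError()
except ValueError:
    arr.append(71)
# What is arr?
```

Step-by-step execution trace:
1. Inner try: `arr.append(25)` → arr = [25].
2. `raise RuntimeError()` raises RuntimeError.
3. Inner `except RuntimeError` matches → `arr.append(42)` → arr = [25, 42].
4. `raise ValueError()` raises ValueError; propagates to outer try.
5. Outer `except ValueError` matches → `arr.append(71)` → arr = [25, 42, 71].
Result: [25, 42, 71]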